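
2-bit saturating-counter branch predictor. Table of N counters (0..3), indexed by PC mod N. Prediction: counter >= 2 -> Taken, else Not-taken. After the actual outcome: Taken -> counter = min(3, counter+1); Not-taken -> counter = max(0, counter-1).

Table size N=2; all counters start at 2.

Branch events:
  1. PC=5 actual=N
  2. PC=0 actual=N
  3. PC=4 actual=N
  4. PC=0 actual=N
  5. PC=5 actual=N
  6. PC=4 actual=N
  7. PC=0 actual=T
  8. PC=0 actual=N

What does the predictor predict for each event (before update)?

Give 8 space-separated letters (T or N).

Ev 1: PC=5 idx=1 pred=T actual=N -> ctr[1]=1
Ev 2: PC=0 idx=0 pred=T actual=N -> ctr[0]=1
Ev 3: PC=4 idx=0 pred=N actual=N -> ctr[0]=0
Ev 4: PC=0 idx=0 pred=N actual=N -> ctr[0]=0
Ev 5: PC=5 idx=1 pred=N actual=N -> ctr[1]=0
Ev 6: PC=4 idx=0 pred=N actual=N -> ctr[0]=0
Ev 7: PC=0 idx=0 pred=N actual=T -> ctr[0]=1
Ev 8: PC=0 idx=0 pred=N actual=N -> ctr[0]=0

Answer: T T N N N N N N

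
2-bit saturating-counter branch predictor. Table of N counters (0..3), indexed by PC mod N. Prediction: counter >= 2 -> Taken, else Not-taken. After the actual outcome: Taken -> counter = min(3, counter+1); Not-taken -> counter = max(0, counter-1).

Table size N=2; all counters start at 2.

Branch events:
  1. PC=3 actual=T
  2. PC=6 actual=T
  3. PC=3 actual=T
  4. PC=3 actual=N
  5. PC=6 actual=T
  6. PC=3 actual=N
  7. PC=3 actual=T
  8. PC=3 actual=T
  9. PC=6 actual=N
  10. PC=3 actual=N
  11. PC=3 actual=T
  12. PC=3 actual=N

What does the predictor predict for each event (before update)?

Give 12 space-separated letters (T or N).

Ev 1: PC=3 idx=1 pred=T actual=T -> ctr[1]=3
Ev 2: PC=6 idx=0 pred=T actual=T -> ctr[0]=3
Ev 3: PC=3 idx=1 pred=T actual=T -> ctr[1]=3
Ev 4: PC=3 idx=1 pred=T actual=N -> ctr[1]=2
Ev 5: PC=6 idx=0 pred=T actual=T -> ctr[0]=3
Ev 6: PC=3 idx=1 pred=T actual=N -> ctr[1]=1
Ev 7: PC=3 idx=1 pred=N actual=T -> ctr[1]=2
Ev 8: PC=3 idx=1 pred=T actual=T -> ctr[1]=3
Ev 9: PC=6 idx=0 pred=T actual=N -> ctr[0]=2
Ev 10: PC=3 idx=1 pred=T actual=N -> ctr[1]=2
Ev 11: PC=3 idx=1 pred=T actual=T -> ctr[1]=3
Ev 12: PC=3 idx=1 pred=T actual=N -> ctr[1]=2

Answer: T T T T T T N T T T T T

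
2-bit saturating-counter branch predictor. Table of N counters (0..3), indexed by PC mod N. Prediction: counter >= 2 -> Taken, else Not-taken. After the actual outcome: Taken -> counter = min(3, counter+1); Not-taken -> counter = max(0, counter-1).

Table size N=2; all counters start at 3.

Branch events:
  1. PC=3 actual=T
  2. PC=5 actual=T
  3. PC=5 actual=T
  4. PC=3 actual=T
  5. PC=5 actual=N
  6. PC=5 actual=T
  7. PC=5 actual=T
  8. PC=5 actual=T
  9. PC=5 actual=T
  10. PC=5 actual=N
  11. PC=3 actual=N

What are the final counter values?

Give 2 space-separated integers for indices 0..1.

Ev 1: PC=3 idx=1 pred=T actual=T -> ctr[1]=3
Ev 2: PC=5 idx=1 pred=T actual=T -> ctr[1]=3
Ev 3: PC=5 idx=1 pred=T actual=T -> ctr[1]=3
Ev 4: PC=3 idx=1 pred=T actual=T -> ctr[1]=3
Ev 5: PC=5 idx=1 pred=T actual=N -> ctr[1]=2
Ev 6: PC=5 idx=1 pred=T actual=T -> ctr[1]=3
Ev 7: PC=5 idx=1 pred=T actual=T -> ctr[1]=3
Ev 8: PC=5 idx=1 pred=T actual=T -> ctr[1]=3
Ev 9: PC=5 idx=1 pred=T actual=T -> ctr[1]=3
Ev 10: PC=5 idx=1 pred=T actual=N -> ctr[1]=2
Ev 11: PC=3 idx=1 pred=T actual=N -> ctr[1]=1

Answer: 3 1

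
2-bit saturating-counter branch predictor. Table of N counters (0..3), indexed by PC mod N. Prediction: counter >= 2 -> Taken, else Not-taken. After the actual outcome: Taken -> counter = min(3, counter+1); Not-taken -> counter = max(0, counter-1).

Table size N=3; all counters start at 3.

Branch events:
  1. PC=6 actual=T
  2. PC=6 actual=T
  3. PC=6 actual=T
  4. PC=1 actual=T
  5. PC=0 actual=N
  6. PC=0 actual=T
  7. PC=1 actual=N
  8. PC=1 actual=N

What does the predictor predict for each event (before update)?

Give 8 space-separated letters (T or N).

Ev 1: PC=6 idx=0 pred=T actual=T -> ctr[0]=3
Ev 2: PC=6 idx=0 pred=T actual=T -> ctr[0]=3
Ev 3: PC=6 idx=0 pred=T actual=T -> ctr[0]=3
Ev 4: PC=1 idx=1 pred=T actual=T -> ctr[1]=3
Ev 5: PC=0 idx=0 pred=T actual=N -> ctr[0]=2
Ev 6: PC=0 idx=0 pred=T actual=T -> ctr[0]=3
Ev 7: PC=1 idx=1 pred=T actual=N -> ctr[1]=2
Ev 8: PC=1 idx=1 pred=T actual=N -> ctr[1]=1

Answer: T T T T T T T T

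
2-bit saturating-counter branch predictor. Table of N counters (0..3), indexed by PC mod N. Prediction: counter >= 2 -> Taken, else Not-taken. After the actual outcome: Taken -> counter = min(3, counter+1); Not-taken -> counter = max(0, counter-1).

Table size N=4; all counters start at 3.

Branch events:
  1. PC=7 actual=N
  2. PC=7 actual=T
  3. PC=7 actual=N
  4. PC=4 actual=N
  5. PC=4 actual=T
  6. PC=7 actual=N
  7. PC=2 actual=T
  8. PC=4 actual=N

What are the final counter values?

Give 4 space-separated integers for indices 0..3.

Answer: 2 3 3 1

Derivation:
Ev 1: PC=7 idx=3 pred=T actual=N -> ctr[3]=2
Ev 2: PC=7 idx=3 pred=T actual=T -> ctr[3]=3
Ev 3: PC=7 idx=3 pred=T actual=N -> ctr[3]=2
Ev 4: PC=4 idx=0 pred=T actual=N -> ctr[0]=2
Ev 5: PC=4 idx=0 pred=T actual=T -> ctr[0]=3
Ev 6: PC=7 idx=3 pred=T actual=N -> ctr[3]=1
Ev 7: PC=2 idx=2 pred=T actual=T -> ctr[2]=3
Ev 8: PC=4 idx=0 pred=T actual=N -> ctr[0]=2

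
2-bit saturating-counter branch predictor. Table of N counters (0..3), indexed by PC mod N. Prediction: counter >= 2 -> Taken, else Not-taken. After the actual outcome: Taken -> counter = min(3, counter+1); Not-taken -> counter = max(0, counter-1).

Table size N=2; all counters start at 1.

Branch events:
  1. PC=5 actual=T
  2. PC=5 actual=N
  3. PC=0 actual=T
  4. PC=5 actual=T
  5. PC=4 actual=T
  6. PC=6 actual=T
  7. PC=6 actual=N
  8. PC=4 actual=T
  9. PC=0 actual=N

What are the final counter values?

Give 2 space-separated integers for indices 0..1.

Ev 1: PC=5 idx=1 pred=N actual=T -> ctr[1]=2
Ev 2: PC=5 idx=1 pred=T actual=N -> ctr[1]=1
Ev 3: PC=0 idx=0 pred=N actual=T -> ctr[0]=2
Ev 4: PC=5 idx=1 pred=N actual=T -> ctr[1]=2
Ev 5: PC=4 idx=0 pred=T actual=T -> ctr[0]=3
Ev 6: PC=6 idx=0 pred=T actual=T -> ctr[0]=3
Ev 7: PC=6 idx=0 pred=T actual=N -> ctr[0]=2
Ev 8: PC=4 idx=0 pred=T actual=T -> ctr[0]=3
Ev 9: PC=0 idx=0 pred=T actual=N -> ctr[0]=2

Answer: 2 2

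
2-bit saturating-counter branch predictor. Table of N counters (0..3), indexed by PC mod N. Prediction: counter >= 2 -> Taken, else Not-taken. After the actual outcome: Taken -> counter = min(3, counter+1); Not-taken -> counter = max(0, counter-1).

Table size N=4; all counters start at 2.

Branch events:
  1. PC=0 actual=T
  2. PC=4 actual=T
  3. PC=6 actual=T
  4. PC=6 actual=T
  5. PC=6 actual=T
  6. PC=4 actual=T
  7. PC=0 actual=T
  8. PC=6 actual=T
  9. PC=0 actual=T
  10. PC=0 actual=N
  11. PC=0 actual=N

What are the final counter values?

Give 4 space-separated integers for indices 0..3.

Ev 1: PC=0 idx=0 pred=T actual=T -> ctr[0]=3
Ev 2: PC=4 idx=0 pred=T actual=T -> ctr[0]=3
Ev 3: PC=6 idx=2 pred=T actual=T -> ctr[2]=3
Ev 4: PC=6 idx=2 pred=T actual=T -> ctr[2]=3
Ev 5: PC=6 idx=2 pred=T actual=T -> ctr[2]=3
Ev 6: PC=4 idx=0 pred=T actual=T -> ctr[0]=3
Ev 7: PC=0 idx=0 pred=T actual=T -> ctr[0]=3
Ev 8: PC=6 idx=2 pred=T actual=T -> ctr[2]=3
Ev 9: PC=0 idx=0 pred=T actual=T -> ctr[0]=3
Ev 10: PC=0 idx=0 pred=T actual=N -> ctr[0]=2
Ev 11: PC=0 idx=0 pred=T actual=N -> ctr[0]=1

Answer: 1 2 3 2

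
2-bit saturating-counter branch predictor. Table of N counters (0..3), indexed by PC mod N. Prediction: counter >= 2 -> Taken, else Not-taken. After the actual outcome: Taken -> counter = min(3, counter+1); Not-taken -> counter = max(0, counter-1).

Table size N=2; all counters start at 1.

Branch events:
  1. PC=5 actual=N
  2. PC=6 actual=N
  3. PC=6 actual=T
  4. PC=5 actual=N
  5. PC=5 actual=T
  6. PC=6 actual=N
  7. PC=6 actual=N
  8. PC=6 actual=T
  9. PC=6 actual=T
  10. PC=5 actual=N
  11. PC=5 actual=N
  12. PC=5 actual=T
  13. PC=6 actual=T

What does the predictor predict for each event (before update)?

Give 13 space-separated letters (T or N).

Answer: N N N N N N N N N N N N T

Derivation:
Ev 1: PC=5 idx=1 pred=N actual=N -> ctr[1]=0
Ev 2: PC=6 idx=0 pred=N actual=N -> ctr[0]=0
Ev 3: PC=6 idx=0 pred=N actual=T -> ctr[0]=1
Ev 4: PC=5 idx=1 pred=N actual=N -> ctr[1]=0
Ev 5: PC=5 idx=1 pred=N actual=T -> ctr[1]=1
Ev 6: PC=6 idx=0 pred=N actual=N -> ctr[0]=0
Ev 7: PC=6 idx=0 pred=N actual=N -> ctr[0]=0
Ev 8: PC=6 idx=0 pred=N actual=T -> ctr[0]=1
Ev 9: PC=6 idx=0 pred=N actual=T -> ctr[0]=2
Ev 10: PC=5 idx=1 pred=N actual=N -> ctr[1]=0
Ev 11: PC=5 idx=1 pred=N actual=N -> ctr[1]=0
Ev 12: PC=5 idx=1 pred=N actual=T -> ctr[1]=1
Ev 13: PC=6 idx=0 pred=T actual=T -> ctr[0]=3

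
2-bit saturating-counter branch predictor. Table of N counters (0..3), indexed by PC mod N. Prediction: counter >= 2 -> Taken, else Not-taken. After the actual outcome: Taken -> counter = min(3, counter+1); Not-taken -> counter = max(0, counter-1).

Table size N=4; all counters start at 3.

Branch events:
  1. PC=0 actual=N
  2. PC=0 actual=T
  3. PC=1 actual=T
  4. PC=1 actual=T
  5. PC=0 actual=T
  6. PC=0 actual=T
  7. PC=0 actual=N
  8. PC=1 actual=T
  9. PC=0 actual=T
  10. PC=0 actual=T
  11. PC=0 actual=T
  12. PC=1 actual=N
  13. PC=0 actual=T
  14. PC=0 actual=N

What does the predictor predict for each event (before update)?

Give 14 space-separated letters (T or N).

Answer: T T T T T T T T T T T T T T

Derivation:
Ev 1: PC=0 idx=0 pred=T actual=N -> ctr[0]=2
Ev 2: PC=0 idx=0 pred=T actual=T -> ctr[0]=3
Ev 3: PC=1 idx=1 pred=T actual=T -> ctr[1]=3
Ev 4: PC=1 idx=1 pred=T actual=T -> ctr[1]=3
Ev 5: PC=0 idx=0 pred=T actual=T -> ctr[0]=3
Ev 6: PC=0 idx=0 pred=T actual=T -> ctr[0]=3
Ev 7: PC=0 idx=0 pred=T actual=N -> ctr[0]=2
Ev 8: PC=1 idx=1 pred=T actual=T -> ctr[1]=3
Ev 9: PC=0 idx=0 pred=T actual=T -> ctr[0]=3
Ev 10: PC=0 idx=0 pred=T actual=T -> ctr[0]=3
Ev 11: PC=0 idx=0 pred=T actual=T -> ctr[0]=3
Ev 12: PC=1 idx=1 pred=T actual=N -> ctr[1]=2
Ev 13: PC=0 idx=0 pred=T actual=T -> ctr[0]=3
Ev 14: PC=0 idx=0 pred=T actual=N -> ctr[0]=2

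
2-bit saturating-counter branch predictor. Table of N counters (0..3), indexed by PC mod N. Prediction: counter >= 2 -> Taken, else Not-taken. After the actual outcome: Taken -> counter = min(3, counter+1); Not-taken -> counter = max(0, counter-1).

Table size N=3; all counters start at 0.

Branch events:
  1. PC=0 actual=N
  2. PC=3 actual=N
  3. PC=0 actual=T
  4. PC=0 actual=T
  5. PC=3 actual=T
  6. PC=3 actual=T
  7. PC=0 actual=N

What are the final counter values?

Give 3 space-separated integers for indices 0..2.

Answer: 2 0 0

Derivation:
Ev 1: PC=0 idx=0 pred=N actual=N -> ctr[0]=0
Ev 2: PC=3 idx=0 pred=N actual=N -> ctr[0]=0
Ev 3: PC=0 idx=0 pred=N actual=T -> ctr[0]=1
Ev 4: PC=0 idx=0 pred=N actual=T -> ctr[0]=2
Ev 5: PC=3 idx=0 pred=T actual=T -> ctr[0]=3
Ev 6: PC=3 idx=0 pred=T actual=T -> ctr[0]=3
Ev 7: PC=0 idx=0 pred=T actual=N -> ctr[0]=2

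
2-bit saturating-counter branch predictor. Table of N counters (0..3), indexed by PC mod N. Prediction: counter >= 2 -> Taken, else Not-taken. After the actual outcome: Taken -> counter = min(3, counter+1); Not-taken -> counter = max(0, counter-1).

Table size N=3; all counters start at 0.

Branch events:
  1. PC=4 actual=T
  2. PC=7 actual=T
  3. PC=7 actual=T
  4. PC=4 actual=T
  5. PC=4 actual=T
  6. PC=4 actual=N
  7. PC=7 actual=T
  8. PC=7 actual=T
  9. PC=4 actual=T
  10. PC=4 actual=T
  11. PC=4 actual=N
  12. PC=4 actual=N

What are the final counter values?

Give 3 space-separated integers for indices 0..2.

Answer: 0 1 0

Derivation:
Ev 1: PC=4 idx=1 pred=N actual=T -> ctr[1]=1
Ev 2: PC=7 idx=1 pred=N actual=T -> ctr[1]=2
Ev 3: PC=7 idx=1 pred=T actual=T -> ctr[1]=3
Ev 4: PC=4 idx=1 pred=T actual=T -> ctr[1]=3
Ev 5: PC=4 idx=1 pred=T actual=T -> ctr[1]=3
Ev 6: PC=4 idx=1 pred=T actual=N -> ctr[1]=2
Ev 7: PC=7 idx=1 pred=T actual=T -> ctr[1]=3
Ev 8: PC=7 idx=1 pred=T actual=T -> ctr[1]=3
Ev 9: PC=4 idx=1 pred=T actual=T -> ctr[1]=3
Ev 10: PC=4 idx=1 pred=T actual=T -> ctr[1]=3
Ev 11: PC=4 idx=1 pred=T actual=N -> ctr[1]=2
Ev 12: PC=4 idx=1 pred=T actual=N -> ctr[1]=1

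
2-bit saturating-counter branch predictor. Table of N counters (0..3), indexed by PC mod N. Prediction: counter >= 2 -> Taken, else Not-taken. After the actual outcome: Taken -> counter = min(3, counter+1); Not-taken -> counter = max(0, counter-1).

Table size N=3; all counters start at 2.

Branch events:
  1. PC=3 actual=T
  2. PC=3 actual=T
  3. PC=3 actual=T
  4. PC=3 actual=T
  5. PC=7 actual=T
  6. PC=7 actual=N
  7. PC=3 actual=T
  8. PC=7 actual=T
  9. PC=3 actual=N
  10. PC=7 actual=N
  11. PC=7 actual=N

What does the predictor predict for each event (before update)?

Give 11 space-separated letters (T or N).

Ev 1: PC=3 idx=0 pred=T actual=T -> ctr[0]=3
Ev 2: PC=3 idx=0 pred=T actual=T -> ctr[0]=3
Ev 3: PC=3 idx=0 pred=T actual=T -> ctr[0]=3
Ev 4: PC=3 idx=0 pred=T actual=T -> ctr[0]=3
Ev 5: PC=7 idx=1 pred=T actual=T -> ctr[1]=3
Ev 6: PC=7 idx=1 pred=T actual=N -> ctr[1]=2
Ev 7: PC=3 idx=0 pred=T actual=T -> ctr[0]=3
Ev 8: PC=7 idx=1 pred=T actual=T -> ctr[1]=3
Ev 9: PC=3 idx=0 pred=T actual=N -> ctr[0]=2
Ev 10: PC=7 idx=1 pred=T actual=N -> ctr[1]=2
Ev 11: PC=7 idx=1 pred=T actual=N -> ctr[1]=1

Answer: T T T T T T T T T T T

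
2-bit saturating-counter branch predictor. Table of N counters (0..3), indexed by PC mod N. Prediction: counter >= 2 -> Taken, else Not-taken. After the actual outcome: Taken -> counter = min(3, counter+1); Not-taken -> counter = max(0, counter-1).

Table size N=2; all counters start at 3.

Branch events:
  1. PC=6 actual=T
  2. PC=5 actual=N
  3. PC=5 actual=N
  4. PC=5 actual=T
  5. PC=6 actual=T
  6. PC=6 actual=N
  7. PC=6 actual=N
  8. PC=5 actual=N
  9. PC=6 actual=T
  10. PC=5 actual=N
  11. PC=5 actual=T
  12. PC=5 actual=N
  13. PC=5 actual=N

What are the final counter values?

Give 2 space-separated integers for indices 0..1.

Answer: 2 0

Derivation:
Ev 1: PC=6 idx=0 pred=T actual=T -> ctr[0]=3
Ev 2: PC=5 idx=1 pred=T actual=N -> ctr[1]=2
Ev 3: PC=5 idx=1 pred=T actual=N -> ctr[1]=1
Ev 4: PC=5 idx=1 pred=N actual=T -> ctr[1]=2
Ev 5: PC=6 idx=0 pred=T actual=T -> ctr[0]=3
Ev 6: PC=6 idx=0 pred=T actual=N -> ctr[0]=2
Ev 7: PC=6 idx=0 pred=T actual=N -> ctr[0]=1
Ev 8: PC=5 idx=1 pred=T actual=N -> ctr[1]=1
Ev 9: PC=6 idx=0 pred=N actual=T -> ctr[0]=2
Ev 10: PC=5 idx=1 pred=N actual=N -> ctr[1]=0
Ev 11: PC=5 idx=1 pred=N actual=T -> ctr[1]=1
Ev 12: PC=5 idx=1 pred=N actual=N -> ctr[1]=0
Ev 13: PC=5 idx=1 pred=N actual=N -> ctr[1]=0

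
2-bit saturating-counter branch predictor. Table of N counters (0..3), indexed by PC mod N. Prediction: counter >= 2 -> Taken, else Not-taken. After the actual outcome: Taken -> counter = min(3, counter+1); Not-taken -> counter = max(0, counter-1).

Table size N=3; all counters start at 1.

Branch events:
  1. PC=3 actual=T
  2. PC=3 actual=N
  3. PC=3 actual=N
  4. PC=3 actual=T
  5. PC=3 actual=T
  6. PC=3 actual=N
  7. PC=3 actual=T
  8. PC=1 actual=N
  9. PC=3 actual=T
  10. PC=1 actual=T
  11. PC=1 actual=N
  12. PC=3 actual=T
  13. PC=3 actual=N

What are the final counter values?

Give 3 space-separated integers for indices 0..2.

Answer: 2 0 1

Derivation:
Ev 1: PC=3 idx=0 pred=N actual=T -> ctr[0]=2
Ev 2: PC=3 idx=0 pred=T actual=N -> ctr[0]=1
Ev 3: PC=3 idx=0 pred=N actual=N -> ctr[0]=0
Ev 4: PC=3 idx=0 pred=N actual=T -> ctr[0]=1
Ev 5: PC=3 idx=0 pred=N actual=T -> ctr[0]=2
Ev 6: PC=3 idx=0 pred=T actual=N -> ctr[0]=1
Ev 7: PC=3 idx=0 pred=N actual=T -> ctr[0]=2
Ev 8: PC=1 idx=1 pred=N actual=N -> ctr[1]=0
Ev 9: PC=3 idx=0 pred=T actual=T -> ctr[0]=3
Ev 10: PC=1 idx=1 pred=N actual=T -> ctr[1]=1
Ev 11: PC=1 idx=1 pred=N actual=N -> ctr[1]=0
Ev 12: PC=3 idx=0 pred=T actual=T -> ctr[0]=3
Ev 13: PC=3 idx=0 pred=T actual=N -> ctr[0]=2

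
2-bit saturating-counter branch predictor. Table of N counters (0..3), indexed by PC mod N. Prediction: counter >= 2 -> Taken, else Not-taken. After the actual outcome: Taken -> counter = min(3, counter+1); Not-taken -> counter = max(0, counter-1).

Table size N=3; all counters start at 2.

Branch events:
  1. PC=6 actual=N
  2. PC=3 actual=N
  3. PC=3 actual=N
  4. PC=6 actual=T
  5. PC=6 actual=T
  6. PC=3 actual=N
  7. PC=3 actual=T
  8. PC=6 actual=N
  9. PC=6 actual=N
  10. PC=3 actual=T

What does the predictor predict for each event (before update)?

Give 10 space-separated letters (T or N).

Answer: T N N N N T N T N N

Derivation:
Ev 1: PC=6 idx=0 pred=T actual=N -> ctr[0]=1
Ev 2: PC=3 idx=0 pred=N actual=N -> ctr[0]=0
Ev 3: PC=3 idx=0 pred=N actual=N -> ctr[0]=0
Ev 4: PC=6 idx=0 pred=N actual=T -> ctr[0]=1
Ev 5: PC=6 idx=0 pred=N actual=T -> ctr[0]=2
Ev 6: PC=3 idx=0 pred=T actual=N -> ctr[0]=1
Ev 7: PC=3 idx=0 pred=N actual=T -> ctr[0]=2
Ev 8: PC=6 idx=0 pred=T actual=N -> ctr[0]=1
Ev 9: PC=6 idx=0 pred=N actual=N -> ctr[0]=0
Ev 10: PC=3 idx=0 pred=N actual=T -> ctr[0]=1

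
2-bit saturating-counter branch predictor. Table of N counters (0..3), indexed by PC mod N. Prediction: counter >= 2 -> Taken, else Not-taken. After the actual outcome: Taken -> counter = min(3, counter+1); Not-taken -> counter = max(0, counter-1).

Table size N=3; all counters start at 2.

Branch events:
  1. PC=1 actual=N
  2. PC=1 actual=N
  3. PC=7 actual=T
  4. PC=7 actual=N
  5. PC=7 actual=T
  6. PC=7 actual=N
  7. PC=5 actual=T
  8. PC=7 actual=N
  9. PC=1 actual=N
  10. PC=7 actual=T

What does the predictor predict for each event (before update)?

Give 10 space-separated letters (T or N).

Ev 1: PC=1 idx=1 pred=T actual=N -> ctr[1]=1
Ev 2: PC=1 idx=1 pred=N actual=N -> ctr[1]=0
Ev 3: PC=7 idx=1 pred=N actual=T -> ctr[1]=1
Ev 4: PC=7 idx=1 pred=N actual=N -> ctr[1]=0
Ev 5: PC=7 idx=1 pred=N actual=T -> ctr[1]=1
Ev 6: PC=7 idx=1 pred=N actual=N -> ctr[1]=0
Ev 7: PC=5 idx=2 pred=T actual=T -> ctr[2]=3
Ev 8: PC=7 idx=1 pred=N actual=N -> ctr[1]=0
Ev 9: PC=1 idx=1 pred=N actual=N -> ctr[1]=0
Ev 10: PC=7 idx=1 pred=N actual=T -> ctr[1]=1

Answer: T N N N N N T N N N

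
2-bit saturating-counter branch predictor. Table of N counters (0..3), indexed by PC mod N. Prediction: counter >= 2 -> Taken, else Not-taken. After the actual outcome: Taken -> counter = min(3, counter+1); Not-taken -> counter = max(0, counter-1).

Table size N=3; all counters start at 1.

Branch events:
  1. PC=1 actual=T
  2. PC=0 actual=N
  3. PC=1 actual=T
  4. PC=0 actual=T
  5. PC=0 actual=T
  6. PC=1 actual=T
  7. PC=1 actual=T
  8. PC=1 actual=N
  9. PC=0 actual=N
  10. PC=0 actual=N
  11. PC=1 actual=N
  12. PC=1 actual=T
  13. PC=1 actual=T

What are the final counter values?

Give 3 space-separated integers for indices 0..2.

Answer: 0 3 1

Derivation:
Ev 1: PC=1 idx=1 pred=N actual=T -> ctr[1]=2
Ev 2: PC=0 idx=0 pred=N actual=N -> ctr[0]=0
Ev 3: PC=1 idx=1 pred=T actual=T -> ctr[1]=3
Ev 4: PC=0 idx=0 pred=N actual=T -> ctr[0]=1
Ev 5: PC=0 idx=0 pred=N actual=T -> ctr[0]=2
Ev 6: PC=1 idx=1 pred=T actual=T -> ctr[1]=3
Ev 7: PC=1 idx=1 pred=T actual=T -> ctr[1]=3
Ev 8: PC=1 idx=1 pred=T actual=N -> ctr[1]=2
Ev 9: PC=0 idx=0 pred=T actual=N -> ctr[0]=1
Ev 10: PC=0 idx=0 pred=N actual=N -> ctr[0]=0
Ev 11: PC=1 idx=1 pred=T actual=N -> ctr[1]=1
Ev 12: PC=1 idx=1 pred=N actual=T -> ctr[1]=2
Ev 13: PC=1 idx=1 pred=T actual=T -> ctr[1]=3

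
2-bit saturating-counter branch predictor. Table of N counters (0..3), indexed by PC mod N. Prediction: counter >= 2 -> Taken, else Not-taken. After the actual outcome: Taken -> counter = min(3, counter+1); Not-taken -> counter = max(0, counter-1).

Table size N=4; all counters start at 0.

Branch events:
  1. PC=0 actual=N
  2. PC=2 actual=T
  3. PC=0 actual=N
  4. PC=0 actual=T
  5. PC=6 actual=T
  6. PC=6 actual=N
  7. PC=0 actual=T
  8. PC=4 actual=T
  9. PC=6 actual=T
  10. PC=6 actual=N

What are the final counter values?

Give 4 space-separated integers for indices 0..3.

Ev 1: PC=0 idx=0 pred=N actual=N -> ctr[0]=0
Ev 2: PC=2 idx=2 pred=N actual=T -> ctr[2]=1
Ev 3: PC=0 idx=0 pred=N actual=N -> ctr[0]=0
Ev 4: PC=0 idx=0 pred=N actual=T -> ctr[0]=1
Ev 5: PC=6 idx=2 pred=N actual=T -> ctr[2]=2
Ev 6: PC=6 idx=2 pred=T actual=N -> ctr[2]=1
Ev 7: PC=0 idx=0 pred=N actual=T -> ctr[0]=2
Ev 8: PC=4 idx=0 pred=T actual=T -> ctr[0]=3
Ev 9: PC=6 idx=2 pred=N actual=T -> ctr[2]=2
Ev 10: PC=6 idx=2 pred=T actual=N -> ctr[2]=1

Answer: 3 0 1 0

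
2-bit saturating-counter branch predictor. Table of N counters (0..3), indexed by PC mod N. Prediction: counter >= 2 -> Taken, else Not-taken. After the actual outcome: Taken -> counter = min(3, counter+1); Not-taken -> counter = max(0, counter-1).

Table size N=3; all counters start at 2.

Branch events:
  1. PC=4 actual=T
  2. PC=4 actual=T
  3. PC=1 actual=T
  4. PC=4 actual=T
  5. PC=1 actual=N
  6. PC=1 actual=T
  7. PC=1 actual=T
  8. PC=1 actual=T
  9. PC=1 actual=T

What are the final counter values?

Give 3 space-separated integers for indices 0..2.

Ev 1: PC=4 idx=1 pred=T actual=T -> ctr[1]=3
Ev 2: PC=4 idx=1 pred=T actual=T -> ctr[1]=3
Ev 3: PC=1 idx=1 pred=T actual=T -> ctr[1]=3
Ev 4: PC=4 idx=1 pred=T actual=T -> ctr[1]=3
Ev 5: PC=1 idx=1 pred=T actual=N -> ctr[1]=2
Ev 6: PC=1 idx=1 pred=T actual=T -> ctr[1]=3
Ev 7: PC=1 idx=1 pred=T actual=T -> ctr[1]=3
Ev 8: PC=1 idx=1 pred=T actual=T -> ctr[1]=3
Ev 9: PC=1 idx=1 pred=T actual=T -> ctr[1]=3

Answer: 2 3 2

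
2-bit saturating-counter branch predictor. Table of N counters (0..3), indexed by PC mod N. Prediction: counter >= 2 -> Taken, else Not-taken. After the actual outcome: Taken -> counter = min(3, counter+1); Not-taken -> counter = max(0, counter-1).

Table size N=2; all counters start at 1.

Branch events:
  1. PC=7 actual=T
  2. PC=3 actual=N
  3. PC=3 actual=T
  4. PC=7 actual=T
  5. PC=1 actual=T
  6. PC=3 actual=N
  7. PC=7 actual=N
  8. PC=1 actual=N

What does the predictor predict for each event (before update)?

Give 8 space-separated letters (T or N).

Ev 1: PC=7 idx=1 pred=N actual=T -> ctr[1]=2
Ev 2: PC=3 idx=1 pred=T actual=N -> ctr[1]=1
Ev 3: PC=3 idx=1 pred=N actual=T -> ctr[1]=2
Ev 4: PC=7 idx=1 pred=T actual=T -> ctr[1]=3
Ev 5: PC=1 idx=1 pred=T actual=T -> ctr[1]=3
Ev 6: PC=3 idx=1 pred=T actual=N -> ctr[1]=2
Ev 7: PC=7 idx=1 pred=T actual=N -> ctr[1]=1
Ev 8: PC=1 idx=1 pred=N actual=N -> ctr[1]=0

Answer: N T N T T T T N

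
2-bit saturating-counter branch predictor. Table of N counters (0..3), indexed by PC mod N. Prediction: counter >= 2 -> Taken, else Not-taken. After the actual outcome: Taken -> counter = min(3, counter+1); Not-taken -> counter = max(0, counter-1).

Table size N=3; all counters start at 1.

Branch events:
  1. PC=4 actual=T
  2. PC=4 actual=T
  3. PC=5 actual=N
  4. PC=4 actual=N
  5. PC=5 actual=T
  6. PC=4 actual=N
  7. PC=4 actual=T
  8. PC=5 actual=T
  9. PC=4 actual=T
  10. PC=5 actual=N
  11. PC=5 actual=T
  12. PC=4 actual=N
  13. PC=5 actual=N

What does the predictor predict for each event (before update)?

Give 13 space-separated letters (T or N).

Answer: N T N T N T N N T T N T T

Derivation:
Ev 1: PC=4 idx=1 pred=N actual=T -> ctr[1]=2
Ev 2: PC=4 idx=1 pred=T actual=T -> ctr[1]=3
Ev 3: PC=5 idx=2 pred=N actual=N -> ctr[2]=0
Ev 4: PC=4 idx=1 pred=T actual=N -> ctr[1]=2
Ev 5: PC=5 idx=2 pred=N actual=T -> ctr[2]=1
Ev 6: PC=4 idx=1 pred=T actual=N -> ctr[1]=1
Ev 7: PC=4 idx=1 pred=N actual=T -> ctr[1]=2
Ev 8: PC=5 idx=2 pred=N actual=T -> ctr[2]=2
Ev 9: PC=4 idx=1 pred=T actual=T -> ctr[1]=3
Ev 10: PC=5 idx=2 pred=T actual=N -> ctr[2]=1
Ev 11: PC=5 idx=2 pred=N actual=T -> ctr[2]=2
Ev 12: PC=4 idx=1 pred=T actual=N -> ctr[1]=2
Ev 13: PC=5 idx=2 pred=T actual=N -> ctr[2]=1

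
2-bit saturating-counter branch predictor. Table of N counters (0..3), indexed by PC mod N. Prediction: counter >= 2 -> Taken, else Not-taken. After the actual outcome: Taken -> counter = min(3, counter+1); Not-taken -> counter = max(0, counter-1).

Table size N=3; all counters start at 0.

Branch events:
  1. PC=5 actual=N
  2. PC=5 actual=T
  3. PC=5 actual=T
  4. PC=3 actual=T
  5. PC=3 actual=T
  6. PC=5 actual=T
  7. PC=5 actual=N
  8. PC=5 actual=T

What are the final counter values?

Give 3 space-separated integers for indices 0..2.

Ev 1: PC=5 idx=2 pred=N actual=N -> ctr[2]=0
Ev 2: PC=5 idx=2 pred=N actual=T -> ctr[2]=1
Ev 3: PC=5 idx=2 pred=N actual=T -> ctr[2]=2
Ev 4: PC=3 idx=0 pred=N actual=T -> ctr[0]=1
Ev 5: PC=3 idx=0 pred=N actual=T -> ctr[0]=2
Ev 6: PC=5 idx=2 pred=T actual=T -> ctr[2]=3
Ev 7: PC=5 idx=2 pred=T actual=N -> ctr[2]=2
Ev 8: PC=5 idx=2 pred=T actual=T -> ctr[2]=3

Answer: 2 0 3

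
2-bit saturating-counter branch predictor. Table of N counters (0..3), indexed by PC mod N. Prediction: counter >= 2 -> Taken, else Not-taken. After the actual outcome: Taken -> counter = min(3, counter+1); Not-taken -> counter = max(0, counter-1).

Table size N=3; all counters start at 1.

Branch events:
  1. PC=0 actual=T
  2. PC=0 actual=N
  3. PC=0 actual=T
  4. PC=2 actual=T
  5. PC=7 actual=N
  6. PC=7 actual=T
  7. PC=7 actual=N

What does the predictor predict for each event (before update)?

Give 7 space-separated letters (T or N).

Ev 1: PC=0 idx=0 pred=N actual=T -> ctr[0]=2
Ev 2: PC=0 idx=0 pred=T actual=N -> ctr[0]=1
Ev 3: PC=0 idx=0 pred=N actual=T -> ctr[0]=2
Ev 4: PC=2 idx=2 pred=N actual=T -> ctr[2]=2
Ev 5: PC=7 idx=1 pred=N actual=N -> ctr[1]=0
Ev 6: PC=7 idx=1 pred=N actual=T -> ctr[1]=1
Ev 7: PC=7 idx=1 pred=N actual=N -> ctr[1]=0

Answer: N T N N N N N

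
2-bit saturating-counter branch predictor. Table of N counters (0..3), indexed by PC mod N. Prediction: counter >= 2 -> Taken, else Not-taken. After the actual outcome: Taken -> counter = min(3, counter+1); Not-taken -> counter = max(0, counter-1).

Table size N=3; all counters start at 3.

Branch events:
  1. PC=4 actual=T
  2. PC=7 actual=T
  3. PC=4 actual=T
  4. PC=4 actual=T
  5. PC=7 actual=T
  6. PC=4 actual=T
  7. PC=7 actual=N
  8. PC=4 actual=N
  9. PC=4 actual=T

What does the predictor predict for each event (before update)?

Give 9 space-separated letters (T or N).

Ev 1: PC=4 idx=1 pred=T actual=T -> ctr[1]=3
Ev 2: PC=7 idx=1 pred=T actual=T -> ctr[1]=3
Ev 3: PC=4 idx=1 pred=T actual=T -> ctr[1]=3
Ev 4: PC=4 idx=1 pred=T actual=T -> ctr[1]=3
Ev 5: PC=7 idx=1 pred=T actual=T -> ctr[1]=3
Ev 6: PC=4 idx=1 pred=T actual=T -> ctr[1]=3
Ev 7: PC=7 idx=1 pred=T actual=N -> ctr[1]=2
Ev 8: PC=4 idx=1 pred=T actual=N -> ctr[1]=1
Ev 9: PC=4 idx=1 pred=N actual=T -> ctr[1]=2

Answer: T T T T T T T T N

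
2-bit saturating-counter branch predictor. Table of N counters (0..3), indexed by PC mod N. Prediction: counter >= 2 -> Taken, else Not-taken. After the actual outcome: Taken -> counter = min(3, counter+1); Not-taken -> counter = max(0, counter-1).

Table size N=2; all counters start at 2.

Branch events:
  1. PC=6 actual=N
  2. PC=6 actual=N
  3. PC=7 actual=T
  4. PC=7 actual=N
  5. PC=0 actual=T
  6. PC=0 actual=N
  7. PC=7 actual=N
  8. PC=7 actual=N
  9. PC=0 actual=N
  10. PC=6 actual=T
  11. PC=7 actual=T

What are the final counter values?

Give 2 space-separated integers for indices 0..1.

Ev 1: PC=6 idx=0 pred=T actual=N -> ctr[0]=1
Ev 2: PC=6 idx=0 pred=N actual=N -> ctr[0]=0
Ev 3: PC=7 idx=1 pred=T actual=T -> ctr[1]=3
Ev 4: PC=7 idx=1 pred=T actual=N -> ctr[1]=2
Ev 5: PC=0 idx=0 pred=N actual=T -> ctr[0]=1
Ev 6: PC=0 idx=0 pred=N actual=N -> ctr[0]=0
Ev 7: PC=7 idx=1 pred=T actual=N -> ctr[1]=1
Ev 8: PC=7 idx=1 pred=N actual=N -> ctr[1]=0
Ev 9: PC=0 idx=0 pred=N actual=N -> ctr[0]=0
Ev 10: PC=6 idx=0 pred=N actual=T -> ctr[0]=1
Ev 11: PC=7 idx=1 pred=N actual=T -> ctr[1]=1

Answer: 1 1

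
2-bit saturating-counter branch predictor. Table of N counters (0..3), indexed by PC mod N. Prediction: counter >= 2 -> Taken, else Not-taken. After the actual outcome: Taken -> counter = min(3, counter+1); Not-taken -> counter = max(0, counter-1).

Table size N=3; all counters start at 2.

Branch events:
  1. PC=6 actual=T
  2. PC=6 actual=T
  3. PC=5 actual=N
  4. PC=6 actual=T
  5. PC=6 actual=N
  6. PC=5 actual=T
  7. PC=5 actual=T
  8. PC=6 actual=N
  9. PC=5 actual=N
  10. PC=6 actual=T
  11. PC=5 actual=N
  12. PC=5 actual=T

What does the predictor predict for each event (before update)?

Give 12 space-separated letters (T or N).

Ev 1: PC=6 idx=0 pred=T actual=T -> ctr[0]=3
Ev 2: PC=6 idx=0 pred=T actual=T -> ctr[0]=3
Ev 3: PC=5 idx=2 pred=T actual=N -> ctr[2]=1
Ev 4: PC=6 idx=0 pred=T actual=T -> ctr[0]=3
Ev 5: PC=6 idx=0 pred=T actual=N -> ctr[0]=2
Ev 6: PC=5 idx=2 pred=N actual=T -> ctr[2]=2
Ev 7: PC=5 idx=2 pred=T actual=T -> ctr[2]=3
Ev 8: PC=6 idx=0 pred=T actual=N -> ctr[0]=1
Ev 9: PC=5 idx=2 pred=T actual=N -> ctr[2]=2
Ev 10: PC=6 idx=0 pred=N actual=T -> ctr[0]=2
Ev 11: PC=5 idx=2 pred=T actual=N -> ctr[2]=1
Ev 12: PC=5 idx=2 pred=N actual=T -> ctr[2]=2

Answer: T T T T T N T T T N T N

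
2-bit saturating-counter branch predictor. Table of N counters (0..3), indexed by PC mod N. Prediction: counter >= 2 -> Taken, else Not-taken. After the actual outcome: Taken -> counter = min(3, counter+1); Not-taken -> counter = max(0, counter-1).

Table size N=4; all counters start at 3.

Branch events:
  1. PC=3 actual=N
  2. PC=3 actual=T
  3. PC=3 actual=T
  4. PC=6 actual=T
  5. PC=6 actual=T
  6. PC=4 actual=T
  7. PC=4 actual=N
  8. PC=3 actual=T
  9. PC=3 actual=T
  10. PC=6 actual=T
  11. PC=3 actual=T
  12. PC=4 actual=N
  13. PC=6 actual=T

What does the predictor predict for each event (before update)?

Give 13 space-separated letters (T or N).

Answer: T T T T T T T T T T T T T

Derivation:
Ev 1: PC=3 idx=3 pred=T actual=N -> ctr[3]=2
Ev 2: PC=3 idx=3 pred=T actual=T -> ctr[3]=3
Ev 3: PC=3 idx=3 pred=T actual=T -> ctr[3]=3
Ev 4: PC=6 idx=2 pred=T actual=T -> ctr[2]=3
Ev 5: PC=6 idx=2 pred=T actual=T -> ctr[2]=3
Ev 6: PC=4 idx=0 pred=T actual=T -> ctr[0]=3
Ev 7: PC=4 idx=0 pred=T actual=N -> ctr[0]=2
Ev 8: PC=3 idx=3 pred=T actual=T -> ctr[3]=3
Ev 9: PC=3 idx=3 pred=T actual=T -> ctr[3]=3
Ev 10: PC=6 idx=2 pred=T actual=T -> ctr[2]=3
Ev 11: PC=3 idx=3 pred=T actual=T -> ctr[3]=3
Ev 12: PC=4 idx=0 pred=T actual=N -> ctr[0]=1
Ev 13: PC=6 idx=2 pred=T actual=T -> ctr[2]=3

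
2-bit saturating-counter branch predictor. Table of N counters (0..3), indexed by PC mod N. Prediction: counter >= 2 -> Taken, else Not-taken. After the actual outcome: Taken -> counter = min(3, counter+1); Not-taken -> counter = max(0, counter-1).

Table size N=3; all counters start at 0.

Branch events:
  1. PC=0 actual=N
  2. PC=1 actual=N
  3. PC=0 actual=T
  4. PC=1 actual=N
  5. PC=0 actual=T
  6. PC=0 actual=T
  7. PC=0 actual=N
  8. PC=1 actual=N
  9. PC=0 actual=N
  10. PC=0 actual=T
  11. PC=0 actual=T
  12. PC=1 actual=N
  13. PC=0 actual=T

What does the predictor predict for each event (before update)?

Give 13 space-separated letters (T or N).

Answer: N N N N N T T N T N T N T

Derivation:
Ev 1: PC=0 idx=0 pred=N actual=N -> ctr[0]=0
Ev 2: PC=1 idx=1 pred=N actual=N -> ctr[1]=0
Ev 3: PC=0 idx=0 pred=N actual=T -> ctr[0]=1
Ev 4: PC=1 idx=1 pred=N actual=N -> ctr[1]=0
Ev 5: PC=0 idx=0 pred=N actual=T -> ctr[0]=2
Ev 6: PC=0 idx=0 pred=T actual=T -> ctr[0]=3
Ev 7: PC=0 idx=0 pred=T actual=N -> ctr[0]=2
Ev 8: PC=1 idx=1 pred=N actual=N -> ctr[1]=0
Ev 9: PC=0 idx=0 pred=T actual=N -> ctr[0]=1
Ev 10: PC=0 idx=0 pred=N actual=T -> ctr[0]=2
Ev 11: PC=0 idx=0 pred=T actual=T -> ctr[0]=3
Ev 12: PC=1 idx=1 pred=N actual=N -> ctr[1]=0
Ev 13: PC=0 idx=0 pred=T actual=T -> ctr[0]=3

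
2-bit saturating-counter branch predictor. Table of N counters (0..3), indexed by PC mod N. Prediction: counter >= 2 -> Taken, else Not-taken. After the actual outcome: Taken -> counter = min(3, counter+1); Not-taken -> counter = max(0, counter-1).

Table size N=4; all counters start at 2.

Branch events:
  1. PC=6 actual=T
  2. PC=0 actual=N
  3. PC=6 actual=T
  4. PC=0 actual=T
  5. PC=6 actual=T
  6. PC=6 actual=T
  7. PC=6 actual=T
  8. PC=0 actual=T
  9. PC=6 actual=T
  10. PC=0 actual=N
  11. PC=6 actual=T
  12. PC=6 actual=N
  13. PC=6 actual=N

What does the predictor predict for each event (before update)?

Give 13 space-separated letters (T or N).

Answer: T T T N T T T T T T T T T

Derivation:
Ev 1: PC=6 idx=2 pred=T actual=T -> ctr[2]=3
Ev 2: PC=0 idx=0 pred=T actual=N -> ctr[0]=1
Ev 3: PC=6 idx=2 pred=T actual=T -> ctr[2]=3
Ev 4: PC=0 idx=0 pred=N actual=T -> ctr[0]=2
Ev 5: PC=6 idx=2 pred=T actual=T -> ctr[2]=3
Ev 6: PC=6 idx=2 pred=T actual=T -> ctr[2]=3
Ev 7: PC=6 idx=2 pred=T actual=T -> ctr[2]=3
Ev 8: PC=0 idx=0 pred=T actual=T -> ctr[0]=3
Ev 9: PC=6 idx=2 pred=T actual=T -> ctr[2]=3
Ev 10: PC=0 idx=0 pred=T actual=N -> ctr[0]=2
Ev 11: PC=6 idx=2 pred=T actual=T -> ctr[2]=3
Ev 12: PC=6 idx=2 pred=T actual=N -> ctr[2]=2
Ev 13: PC=6 idx=2 pred=T actual=N -> ctr[2]=1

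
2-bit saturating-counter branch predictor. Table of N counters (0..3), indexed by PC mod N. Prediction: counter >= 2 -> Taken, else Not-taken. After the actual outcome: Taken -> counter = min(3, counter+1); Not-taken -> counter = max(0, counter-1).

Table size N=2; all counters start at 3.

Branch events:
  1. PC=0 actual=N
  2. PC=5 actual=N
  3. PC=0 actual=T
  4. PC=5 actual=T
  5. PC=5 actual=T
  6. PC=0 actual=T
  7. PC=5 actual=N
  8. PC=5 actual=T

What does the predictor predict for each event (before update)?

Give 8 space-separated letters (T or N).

Answer: T T T T T T T T

Derivation:
Ev 1: PC=0 idx=0 pred=T actual=N -> ctr[0]=2
Ev 2: PC=5 idx=1 pred=T actual=N -> ctr[1]=2
Ev 3: PC=0 idx=0 pred=T actual=T -> ctr[0]=3
Ev 4: PC=5 idx=1 pred=T actual=T -> ctr[1]=3
Ev 5: PC=5 idx=1 pred=T actual=T -> ctr[1]=3
Ev 6: PC=0 idx=0 pred=T actual=T -> ctr[0]=3
Ev 7: PC=5 idx=1 pred=T actual=N -> ctr[1]=2
Ev 8: PC=5 idx=1 pred=T actual=T -> ctr[1]=3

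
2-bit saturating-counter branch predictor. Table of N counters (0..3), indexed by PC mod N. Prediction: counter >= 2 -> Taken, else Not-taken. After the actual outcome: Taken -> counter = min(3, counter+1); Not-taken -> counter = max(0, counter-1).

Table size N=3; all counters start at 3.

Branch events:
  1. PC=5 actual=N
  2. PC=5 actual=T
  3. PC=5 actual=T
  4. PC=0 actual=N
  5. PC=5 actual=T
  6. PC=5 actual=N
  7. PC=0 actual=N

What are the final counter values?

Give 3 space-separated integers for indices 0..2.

Answer: 1 3 2

Derivation:
Ev 1: PC=5 idx=2 pred=T actual=N -> ctr[2]=2
Ev 2: PC=5 idx=2 pred=T actual=T -> ctr[2]=3
Ev 3: PC=5 idx=2 pred=T actual=T -> ctr[2]=3
Ev 4: PC=0 idx=0 pred=T actual=N -> ctr[0]=2
Ev 5: PC=5 idx=2 pred=T actual=T -> ctr[2]=3
Ev 6: PC=5 idx=2 pred=T actual=N -> ctr[2]=2
Ev 7: PC=0 idx=0 pred=T actual=N -> ctr[0]=1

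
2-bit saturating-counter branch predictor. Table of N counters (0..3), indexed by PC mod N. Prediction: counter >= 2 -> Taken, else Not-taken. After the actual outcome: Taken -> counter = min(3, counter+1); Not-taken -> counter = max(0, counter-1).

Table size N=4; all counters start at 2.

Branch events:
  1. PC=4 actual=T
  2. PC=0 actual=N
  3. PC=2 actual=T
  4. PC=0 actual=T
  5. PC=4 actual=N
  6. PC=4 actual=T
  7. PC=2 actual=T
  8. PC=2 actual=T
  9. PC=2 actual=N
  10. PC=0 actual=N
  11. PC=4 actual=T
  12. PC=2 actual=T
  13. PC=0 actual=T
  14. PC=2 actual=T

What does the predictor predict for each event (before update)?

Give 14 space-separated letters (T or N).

Answer: T T T T T T T T T T T T T T

Derivation:
Ev 1: PC=4 idx=0 pred=T actual=T -> ctr[0]=3
Ev 2: PC=0 idx=0 pred=T actual=N -> ctr[0]=2
Ev 3: PC=2 idx=2 pred=T actual=T -> ctr[2]=3
Ev 4: PC=0 idx=0 pred=T actual=T -> ctr[0]=3
Ev 5: PC=4 idx=0 pred=T actual=N -> ctr[0]=2
Ev 6: PC=4 idx=0 pred=T actual=T -> ctr[0]=3
Ev 7: PC=2 idx=2 pred=T actual=T -> ctr[2]=3
Ev 8: PC=2 idx=2 pred=T actual=T -> ctr[2]=3
Ev 9: PC=2 idx=2 pred=T actual=N -> ctr[2]=2
Ev 10: PC=0 idx=0 pred=T actual=N -> ctr[0]=2
Ev 11: PC=4 idx=0 pred=T actual=T -> ctr[0]=3
Ev 12: PC=2 idx=2 pred=T actual=T -> ctr[2]=3
Ev 13: PC=0 idx=0 pred=T actual=T -> ctr[0]=3
Ev 14: PC=2 idx=2 pred=T actual=T -> ctr[2]=3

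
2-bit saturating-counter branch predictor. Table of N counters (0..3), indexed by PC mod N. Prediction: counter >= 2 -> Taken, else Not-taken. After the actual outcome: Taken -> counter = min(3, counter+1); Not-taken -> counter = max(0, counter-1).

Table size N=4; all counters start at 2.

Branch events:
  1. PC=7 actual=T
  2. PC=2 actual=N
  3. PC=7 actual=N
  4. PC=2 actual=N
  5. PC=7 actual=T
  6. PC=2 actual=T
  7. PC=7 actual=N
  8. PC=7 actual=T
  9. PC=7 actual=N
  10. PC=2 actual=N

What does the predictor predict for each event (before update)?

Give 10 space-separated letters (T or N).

Answer: T T T N T N T T T N

Derivation:
Ev 1: PC=7 idx=3 pred=T actual=T -> ctr[3]=3
Ev 2: PC=2 idx=2 pred=T actual=N -> ctr[2]=1
Ev 3: PC=7 idx=3 pred=T actual=N -> ctr[3]=2
Ev 4: PC=2 idx=2 pred=N actual=N -> ctr[2]=0
Ev 5: PC=7 idx=3 pred=T actual=T -> ctr[3]=3
Ev 6: PC=2 idx=2 pred=N actual=T -> ctr[2]=1
Ev 7: PC=7 idx=3 pred=T actual=N -> ctr[3]=2
Ev 8: PC=7 idx=3 pred=T actual=T -> ctr[3]=3
Ev 9: PC=7 idx=3 pred=T actual=N -> ctr[3]=2
Ev 10: PC=2 idx=2 pred=N actual=N -> ctr[2]=0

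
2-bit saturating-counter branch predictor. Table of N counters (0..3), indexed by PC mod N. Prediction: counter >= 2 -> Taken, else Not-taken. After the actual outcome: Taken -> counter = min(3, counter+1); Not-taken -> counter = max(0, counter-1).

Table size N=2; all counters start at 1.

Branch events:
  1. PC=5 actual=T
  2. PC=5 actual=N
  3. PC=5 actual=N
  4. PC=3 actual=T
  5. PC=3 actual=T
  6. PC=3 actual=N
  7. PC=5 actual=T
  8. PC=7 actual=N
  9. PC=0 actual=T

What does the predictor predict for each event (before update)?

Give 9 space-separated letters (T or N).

Ev 1: PC=5 idx=1 pred=N actual=T -> ctr[1]=2
Ev 2: PC=5 idx=1 pred=T actual=N -> ctr[1]=1
Ev 3: PC=5 idx=1 pred=N actual=N -> ctr[1]=0
Ev 4: PC=3 idx=1 pred=N actual=T -> ctr[1]=1
Ev 5: PC=3 idx=1 pred=N actual=T -> ctr[1]=2
Ev 6: PC=3 idx=1 pred=T actual=N -> ctr[1]=1
Ev 7: PC=5 idx=1 pred=N actual=T -> ctr[1]=2
Ev 8: PC=7 idx=1 pred=T actual=N -> ctr[1]=1
Ev 9: PC=0 idx=0 pred=N actual=T -> ctr[0]=2

Answer: N T N N N T N T N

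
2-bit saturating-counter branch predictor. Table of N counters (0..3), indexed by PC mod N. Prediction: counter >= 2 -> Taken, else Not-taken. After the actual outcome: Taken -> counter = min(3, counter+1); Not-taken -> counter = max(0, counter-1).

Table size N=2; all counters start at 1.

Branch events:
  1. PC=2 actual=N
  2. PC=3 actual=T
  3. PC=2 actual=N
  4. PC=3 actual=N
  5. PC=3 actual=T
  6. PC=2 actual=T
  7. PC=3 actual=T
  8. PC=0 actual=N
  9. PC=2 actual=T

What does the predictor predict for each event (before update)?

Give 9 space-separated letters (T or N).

Answer: N N N T N N T N N

Derivation:
Ev 1: PC=2 idx=0 pred=N actual=N -> ctr[0]=0
Ev 2: PC=3 idx=1 pred=N actual=T -> ctr[1]=2
Ev 3: PC=2 idx=0 pred=N actual=N -> ctr[0]=0
Ev 4: PC=3 idx=1 pred=T actual=N -> ctr[1]=1
Ev 5: PC=3 idx=1 pred=N actual=T -> ctr[1]=2
Ev 6: PC=2 idx=0 pred=N actual=T -> ctr[0]=1
Ev 7: PC=3 idx=1 pred=T actual=T -> ctr[1]=3
Ev 8: PC=0 idx=0 pred=N actual=N -> ctr[0]=0
Ev 9: PC=2 idx=0 pred=N actual=T -> ctr[0]=1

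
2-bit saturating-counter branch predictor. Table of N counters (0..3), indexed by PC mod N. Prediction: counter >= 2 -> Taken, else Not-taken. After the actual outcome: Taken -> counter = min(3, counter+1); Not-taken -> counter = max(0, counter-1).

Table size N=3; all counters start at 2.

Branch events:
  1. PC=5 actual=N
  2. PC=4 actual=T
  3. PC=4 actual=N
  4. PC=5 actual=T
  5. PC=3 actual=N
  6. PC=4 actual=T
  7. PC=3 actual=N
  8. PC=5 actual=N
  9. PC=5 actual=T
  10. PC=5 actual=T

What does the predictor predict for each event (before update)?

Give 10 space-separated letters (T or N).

Ev 1: PC=5 idx=2 pred=T actual=N -> ctr[2]=1
Ev 2: PC=4 idx=1 pred=T actual=T -> ctr[1]=3
Ev 3: PC=4 idx=1 pred=T actual=N -> ctr[1]=2
Ev 4: PC=5 idx=2 pred=N actual=T -> ctr[2]=2
Ev 5: PC=3 idx=0 pred=T actual=N -> ctr[0]=1
Ev 6: PC=4 idx=1 pred=T actual=T -> ctr[1]=3
Ev 7: PC=3 idx=0 pred=N actual=N -> ctr[0]=0
Ev 8: PC=5 idx=2 pred=T actual=N -> ctr[2]=1
Ev 9: PC=5 idx=2 pred=N actual=T -> ctr[2]=2
Ev 10: PC=5 idx=2 pred=T actual=T -> ctr[2]=3

Answer: T T T N T T N T N T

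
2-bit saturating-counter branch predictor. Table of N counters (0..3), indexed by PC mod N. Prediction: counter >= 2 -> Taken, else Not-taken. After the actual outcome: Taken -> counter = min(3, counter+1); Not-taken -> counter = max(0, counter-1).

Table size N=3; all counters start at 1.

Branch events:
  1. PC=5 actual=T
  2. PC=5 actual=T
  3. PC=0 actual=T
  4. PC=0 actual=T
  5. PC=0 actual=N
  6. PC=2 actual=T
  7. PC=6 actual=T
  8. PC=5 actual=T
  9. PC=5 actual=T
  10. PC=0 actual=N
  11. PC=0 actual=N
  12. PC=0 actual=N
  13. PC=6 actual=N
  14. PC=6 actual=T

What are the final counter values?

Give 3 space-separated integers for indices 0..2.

Answer: 1 1 3

Derivation:
Ev 1: PC=5 idx=2 pred=N actual=T -> ctr[2]=2
Ev 2: PC=5 idx=2 pred=T actual=T -> ctr[2]=3
Ev 3: PC=0 idx=0 pred=N actual=T -> ctr[0]=2
Ev 4: PC=0 idx=0 pred=T actual=T -> ctr[0]=3
Ev 5: PC=0 idx=0 pred=T actual=N -> ctr[0]=2
Ev 6: PC=2 idx=2 pred=T actual=T -> ctr[2]=3
Ev 7: PC=6 idx=0 pred=T actual=T -> ctr[0]=3
Ev 8: PC=5 idx=2 pred=T actual=T -> ctr[2]=3
Ev 9: PC=5 idx=2 pred=T actual=T -> ctr[2]=3
Ev 10: PC=0 idx=0 pred=T actual=N -> ctr[0]=2
Ev 11: PC=0 idx=0 pred=T actual=N -> ctr[0]=1
Ev 12: PC=0 idx=0 pred=N actual=N -> ctr[0]=0
Ev 13: PC=6 idx=0 pred=N actual=N -> ctr[0]=0
Ev 14: PC=6 idx=0 pred=N actual=T -> ctr[0]=1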